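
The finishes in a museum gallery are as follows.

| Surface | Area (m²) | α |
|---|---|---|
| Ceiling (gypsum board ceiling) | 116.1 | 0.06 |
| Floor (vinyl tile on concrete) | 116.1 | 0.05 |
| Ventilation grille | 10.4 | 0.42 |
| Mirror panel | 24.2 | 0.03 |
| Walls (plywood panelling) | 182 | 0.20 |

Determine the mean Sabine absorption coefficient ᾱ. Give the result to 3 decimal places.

0.121

S = Σ Sᵢ = 116.1 + 116.1 + 10.4 + 24.2 + 182 = 448.8 m².
A = 116.1×0.06 + 116.1×0.05 + 10.4×0.42 + 24.2×0.03 + 182×0.20 = 54.265 sabins.
ᾱ = 54.265 / 448.8 = 0.121.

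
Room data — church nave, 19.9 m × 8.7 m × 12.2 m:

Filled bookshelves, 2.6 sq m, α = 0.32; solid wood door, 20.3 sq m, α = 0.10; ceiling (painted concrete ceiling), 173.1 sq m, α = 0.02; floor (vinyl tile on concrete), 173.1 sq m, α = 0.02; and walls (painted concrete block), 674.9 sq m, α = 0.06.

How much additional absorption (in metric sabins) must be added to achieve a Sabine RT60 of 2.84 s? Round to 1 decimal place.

Summing Sᵢαᵢ: 0.832 + 2.030 + 3.462 + 3.462 + 40.494 → A₁ = 50.280 sabins.
Target A₂ = 0.161·2112.186/2.84 = 119.740 sabins (V = 2112.186 m³).
Shortfall: 119.740 − 50.280 = 69.5 sabins.

69.5 sabins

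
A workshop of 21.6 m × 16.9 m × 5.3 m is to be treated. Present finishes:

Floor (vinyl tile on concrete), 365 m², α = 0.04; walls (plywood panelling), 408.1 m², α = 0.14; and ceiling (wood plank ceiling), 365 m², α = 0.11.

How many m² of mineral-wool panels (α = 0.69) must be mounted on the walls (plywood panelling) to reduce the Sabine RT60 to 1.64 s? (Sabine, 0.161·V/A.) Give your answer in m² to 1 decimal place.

Summing Sᵢαᵢ: 14.600 + 57.134 + 40.150 → A₁ = 111.884 sabins.
Required A₂ = 0.161·1934.712/1.64 = 189.932 sabins.
Absorption to add: 189.932 − 111.884 = 78.048 sabins.
Each m² of panel replacing the walls (plywood panelling) adds (0.69 − 0.14) = 0.55 sabins.
Panel area = 78.048 / 0.55 = 141.9 m².

141.9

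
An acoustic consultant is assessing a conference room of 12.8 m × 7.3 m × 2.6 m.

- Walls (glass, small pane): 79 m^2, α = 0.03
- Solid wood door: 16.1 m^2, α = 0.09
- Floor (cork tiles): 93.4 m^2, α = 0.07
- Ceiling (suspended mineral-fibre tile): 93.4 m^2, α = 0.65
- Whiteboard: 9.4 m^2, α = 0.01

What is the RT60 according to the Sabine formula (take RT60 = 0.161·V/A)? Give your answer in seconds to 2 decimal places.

Equivalent absorption area: A = 79·0.03 + 16.1·0.09 + 93.4·0.07 + 93.4·0.65 + 9.4·0.01 = 71.161 m^2.
Room volume: 242.944 m³.
T = 0.161 V/A = 0.161·242.944/71.161 = 0.55 s.

0.55 sec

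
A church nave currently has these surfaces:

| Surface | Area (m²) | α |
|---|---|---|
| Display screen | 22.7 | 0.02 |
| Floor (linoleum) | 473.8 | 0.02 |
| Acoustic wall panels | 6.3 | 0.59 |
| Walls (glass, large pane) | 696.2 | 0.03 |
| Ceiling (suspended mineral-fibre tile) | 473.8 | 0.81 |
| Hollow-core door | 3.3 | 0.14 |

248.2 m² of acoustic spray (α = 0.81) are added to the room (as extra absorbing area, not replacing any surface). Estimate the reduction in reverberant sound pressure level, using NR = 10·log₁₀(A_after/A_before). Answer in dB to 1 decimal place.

Summing Sᵢαᵢ: 0.454 + 9.476 + 3.717 + 20.886 + 383.778 + 0.462 → A_before = 418.773 sabins.
Treatment contributes 248.2·0.81 = 201.042 sabins.
A_after = 418.773 + 201.042 = 619.815 sabins.
Reduction = 10 log₁₀(A_after/A_before) = 10 log₁₀(1.4801) = 1.7 dB.

1.7 dB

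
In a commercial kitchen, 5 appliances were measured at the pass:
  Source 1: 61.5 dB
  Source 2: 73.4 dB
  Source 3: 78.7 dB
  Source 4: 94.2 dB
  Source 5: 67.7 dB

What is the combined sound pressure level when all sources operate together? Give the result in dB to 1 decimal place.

Converting to relative power and adding: 10^(61.5/10) + 10^(73.4/10) + 10^(78.7/10) + 10^(94.2/10) + 10^(67.7/10) = 2.734e+09.
Back to dB: 10·log₁₀ Σ = 94.4 dB.

94.4 dB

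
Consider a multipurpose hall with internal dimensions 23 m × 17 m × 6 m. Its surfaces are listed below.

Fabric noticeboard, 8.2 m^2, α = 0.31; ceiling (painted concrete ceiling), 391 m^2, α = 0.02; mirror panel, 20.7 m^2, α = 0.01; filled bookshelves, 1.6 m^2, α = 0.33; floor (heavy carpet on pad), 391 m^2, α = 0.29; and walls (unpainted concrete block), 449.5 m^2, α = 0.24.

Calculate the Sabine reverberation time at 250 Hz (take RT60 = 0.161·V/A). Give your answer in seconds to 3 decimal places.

Summing Sᵢαᵢ: 2.542 + 7.820 + 0.207 + 0.528 + 113.390 + 107.880 → A = 232.367 sabins.
V = 23·17·6 = 2346 m³.
Sabine: RT60 = 0.161 × 2346 / 232.367 = 1.625 s.

1.625 seconds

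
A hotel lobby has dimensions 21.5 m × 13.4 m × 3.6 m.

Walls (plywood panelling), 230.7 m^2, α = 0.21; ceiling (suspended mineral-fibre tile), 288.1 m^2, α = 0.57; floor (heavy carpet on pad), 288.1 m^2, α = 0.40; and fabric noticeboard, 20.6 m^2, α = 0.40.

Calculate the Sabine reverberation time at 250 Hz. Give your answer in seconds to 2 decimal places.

Equivalent absorption area: A = 230.7*0.21 + 288.1*0.57 + 288.1*0.40 + 20.6*0.40 = 336.144 m^2.
V = 21.5·13.4·3.6 = 1037.16 m³.
RT60 = 0.161 · V / A = 0.161 × 1037.16 / 336.144 = 0.50 s.

0.50 seconds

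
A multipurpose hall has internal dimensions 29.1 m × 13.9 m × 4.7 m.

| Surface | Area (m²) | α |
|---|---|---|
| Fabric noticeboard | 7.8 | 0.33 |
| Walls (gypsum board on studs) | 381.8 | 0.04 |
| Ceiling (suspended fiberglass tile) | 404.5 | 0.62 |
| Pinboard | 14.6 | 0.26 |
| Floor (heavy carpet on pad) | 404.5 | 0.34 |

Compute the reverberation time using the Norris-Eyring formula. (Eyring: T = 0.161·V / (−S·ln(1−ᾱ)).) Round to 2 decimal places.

0.61 s

S = Σ Sᵢ = 1213.2 m².
Absorption A = 7.8×0.33 + 381.8×0.04 + 404.5×0.62 + 14.6×0.26 + 404.5×0.34 = 409.962 sabins.
ᾱ = 409.962 / 1213.2 = 0.3379.
Eyring denominator: −S ln(1−ᾱ) = 500.249.
V = 29.1 × 13.9 × 4.7 = 1901.103 m³.
RT60 = 0.161 × 1901.103 / 500.249 = 0.61 s.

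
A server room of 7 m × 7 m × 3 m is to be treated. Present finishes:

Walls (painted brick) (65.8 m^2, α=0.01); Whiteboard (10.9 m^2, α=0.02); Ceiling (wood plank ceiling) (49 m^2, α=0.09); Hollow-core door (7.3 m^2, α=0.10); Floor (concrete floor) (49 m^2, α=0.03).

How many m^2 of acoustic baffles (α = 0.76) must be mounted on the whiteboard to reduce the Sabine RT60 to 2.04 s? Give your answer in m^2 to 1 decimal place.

5.6

Total absorption A₁ = 65.8*0.01 + 10.9*0.02 + 49*0.09 + 7.3*0.10 + 49*0.03
  = 0.658 + 0.218 + 4.410 + 0.730 + 1.470 = 7.486 m^2 sabins.
Required A₂ = 0.161·147/2.04 = 11.601 sabins.
Absorption to add: 11.601 − 7.486 = 4.115 sabins.
Each m^2 of panel replacing the whiteboard adds (0.76 − 0.02) = 0.74 sabins.
Area = ΔA/Δα = 4.115/0.74 = 5.6 m^2.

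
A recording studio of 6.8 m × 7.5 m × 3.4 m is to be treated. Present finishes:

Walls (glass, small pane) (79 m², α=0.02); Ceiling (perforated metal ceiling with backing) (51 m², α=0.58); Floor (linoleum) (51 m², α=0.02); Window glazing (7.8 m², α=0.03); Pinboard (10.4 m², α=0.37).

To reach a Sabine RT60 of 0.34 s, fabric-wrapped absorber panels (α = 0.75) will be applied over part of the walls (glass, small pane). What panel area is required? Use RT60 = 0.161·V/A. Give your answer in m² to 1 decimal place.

62.8

A₁ = Σ Sᵢαᵢ = 79·0.02 + 51·0.58 + 51·0.02 + 7.8·0.03 + 10.4·0.37 = 36.262 sabins.
Required A₂ = 0.161·173.4/0.34 = 82.110 sabins.
Absorption to add: 82.110 − 36.262 = 45.848 sabins.
Net gain per m²: Δα = 0.75 − 0.02 = 0.73.
Panel area = 45.848 / 0.73 = 62.8 m².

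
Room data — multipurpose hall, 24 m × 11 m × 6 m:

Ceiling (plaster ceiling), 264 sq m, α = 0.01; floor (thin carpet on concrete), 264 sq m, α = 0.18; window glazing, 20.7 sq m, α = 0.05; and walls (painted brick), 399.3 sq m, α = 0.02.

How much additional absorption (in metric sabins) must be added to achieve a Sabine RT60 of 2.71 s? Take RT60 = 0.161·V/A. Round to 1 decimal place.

34.9 sabins

A₁ = Σ Sᵢαᵢ = 264×0.01 + 264×0.18 + 20.7×0.05 + 399.3×0.02 = 59.181 sabins.
V = 1584 m³. Required absorption A₂ = 0.161 × 1584 / 2.71 = 94.105 sabins.
Additional absorption ΔA = 94.105 − 59.181 = 34.9 sabins.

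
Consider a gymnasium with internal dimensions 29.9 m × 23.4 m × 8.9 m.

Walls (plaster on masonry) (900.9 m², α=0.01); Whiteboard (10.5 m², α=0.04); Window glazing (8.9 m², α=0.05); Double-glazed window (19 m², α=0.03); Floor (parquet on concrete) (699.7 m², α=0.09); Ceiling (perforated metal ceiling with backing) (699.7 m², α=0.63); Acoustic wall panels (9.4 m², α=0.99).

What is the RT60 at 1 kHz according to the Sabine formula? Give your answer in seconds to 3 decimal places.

1.915 s

Total absorption A = 900.9*0.01 + 10.5*0.04 + 8.9*0.05 + 19*0.03 + 699.7*0.09 + 699.7*0.63 + 9.4*0.99
  = 9.009 + 0.420 + 0.445 + 0.570 + 62.973 + 440.811 + 9.306 = 523.534 m² sabins.
Room volume: 6226.974 m³.
RT60 = 0.161 · V / A = 0.161 × 6226.974 / 523.534 = 1.915 s.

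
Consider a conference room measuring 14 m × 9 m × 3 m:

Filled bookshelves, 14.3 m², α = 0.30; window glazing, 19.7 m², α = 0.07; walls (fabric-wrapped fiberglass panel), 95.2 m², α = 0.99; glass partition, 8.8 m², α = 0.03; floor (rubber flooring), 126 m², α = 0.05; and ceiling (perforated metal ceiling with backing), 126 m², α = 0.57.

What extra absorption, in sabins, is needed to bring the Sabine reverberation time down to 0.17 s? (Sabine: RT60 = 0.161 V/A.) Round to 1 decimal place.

Total absorption A₁ = 14.3·0.30 + 19.7·0.07 + 95.2·0.99 + 8.8·0.03 + 126·0.05 + 126·0.57
  = 4.290 + 1.379 + 94.248 + 0.264 + 6.300 + 71.820 = 178.301 m² sabins.
V = 378 m³. Required absorption A₂ = 0.161 × 378 / 0.17 = 357.988 sabins.
Additional absorption ΔA = 357.988 − 178.301 = 179.7 sabins.

179.7 sabins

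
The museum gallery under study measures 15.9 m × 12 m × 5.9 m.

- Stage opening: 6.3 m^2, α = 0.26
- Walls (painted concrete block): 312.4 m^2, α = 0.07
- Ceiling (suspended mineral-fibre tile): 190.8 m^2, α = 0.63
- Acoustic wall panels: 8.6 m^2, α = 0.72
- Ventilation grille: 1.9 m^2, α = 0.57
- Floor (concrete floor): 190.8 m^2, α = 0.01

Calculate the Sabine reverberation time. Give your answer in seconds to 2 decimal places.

1.19 sec

Summing Sᵢαᵢ: 1.638 + 21.868 + 120.204 + 6.192 + 1.083 + 1.908 → A = 152.893 sabins.
V = 15.9·12·5.9 = 1125.72 m³.
RT60 = 0.161 · V / A = 0.161 × 1125.72 / 152.893 = 1.19 s.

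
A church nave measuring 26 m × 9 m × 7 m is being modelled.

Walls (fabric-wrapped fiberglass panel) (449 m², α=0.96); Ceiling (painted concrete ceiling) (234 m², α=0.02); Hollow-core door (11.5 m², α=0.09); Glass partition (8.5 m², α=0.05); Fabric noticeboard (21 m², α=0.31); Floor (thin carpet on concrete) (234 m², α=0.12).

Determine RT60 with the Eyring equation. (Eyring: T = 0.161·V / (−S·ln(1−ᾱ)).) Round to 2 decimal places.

S = Σ Sᵢ = 958.0 m².
Absorption A = 449·0.96 + 234·0.02 + 11.5·0.09 + 8.5·0.05 + 21·0.31 + 234·0.12 = 471.770 sabins.
ᾱ = 471.770 / 958.0 = 0.4925.
−S·ln(1−ᾱ) = −958.0 × ln(1 − 0.4925) = 649.772.
V = 26 × 9 × 7 = 1638 m³.
T = 0.161·V/[−S·ln(1−ᾱ)] = 0.161·1638/649.772 = 0.41 s.

0.41 sec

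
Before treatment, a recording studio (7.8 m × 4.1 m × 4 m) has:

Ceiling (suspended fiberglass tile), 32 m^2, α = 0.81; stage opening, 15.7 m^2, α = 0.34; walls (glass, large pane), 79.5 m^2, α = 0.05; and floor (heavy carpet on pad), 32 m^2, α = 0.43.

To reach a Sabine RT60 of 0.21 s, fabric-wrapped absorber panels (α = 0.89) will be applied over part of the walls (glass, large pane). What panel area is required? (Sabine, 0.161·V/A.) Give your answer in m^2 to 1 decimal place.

58.4

A₁ = Σ Sᵢαᵢ = 32×0.81 + 15.7×0.34 + 79.5×0.05 + 32×0.43 = 48.993 sabins.
V = 127.92 m³. Target absorption A₂ = 0.161 × 127.92 / 0.21 = 98.072 sabins.
Absorption to add: 98.072 − 48.993 = 49.079 sabins.
Each m^2 of panel replacing the walls (glass, large pane) adds (0.89 − 0.05) = 0.84 sabins.
Panel area = 49.079 / 0.84 = 58.4 m^2.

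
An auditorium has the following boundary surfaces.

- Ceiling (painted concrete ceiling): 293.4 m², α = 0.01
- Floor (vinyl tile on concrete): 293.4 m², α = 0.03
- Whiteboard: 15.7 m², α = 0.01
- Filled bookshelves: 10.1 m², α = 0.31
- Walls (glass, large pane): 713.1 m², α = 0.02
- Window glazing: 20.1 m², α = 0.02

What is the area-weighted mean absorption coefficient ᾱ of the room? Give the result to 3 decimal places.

S = Σ Sᵢ = 293.4 + 293.4 + 15.7 + 10.1 + 713.1 + 20.1 = 1345.8 m².
A = 293.4*0.01 + 293.4*0.03 + 15.7*0.01 + 10.1*0.31 + 713.1*0.02 + 20.1*0.02 = 29.688 sabins.
ᾱ = A/S = 0.022.

0.022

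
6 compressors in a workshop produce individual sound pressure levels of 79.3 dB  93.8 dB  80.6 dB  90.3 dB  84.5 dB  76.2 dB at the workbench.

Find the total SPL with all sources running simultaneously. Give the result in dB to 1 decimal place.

96.0 dB

Σ 10^(Lᵢ/10) = 3.994e+09.
L_total = 10·log₁₀(3.994e+09) = 96.0 dB.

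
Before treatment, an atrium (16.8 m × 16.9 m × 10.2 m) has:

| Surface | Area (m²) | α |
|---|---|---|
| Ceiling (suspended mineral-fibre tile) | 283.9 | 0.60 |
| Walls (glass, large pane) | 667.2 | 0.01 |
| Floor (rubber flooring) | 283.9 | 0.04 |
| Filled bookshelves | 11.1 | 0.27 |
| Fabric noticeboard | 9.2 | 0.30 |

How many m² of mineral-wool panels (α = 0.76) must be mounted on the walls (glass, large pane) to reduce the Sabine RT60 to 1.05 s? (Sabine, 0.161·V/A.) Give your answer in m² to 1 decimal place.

A₁ = Σ Sᵢαᵢ = 283.9×0.60 + 667.2×0.01 + 283.9×0.04 + 11.1×0.27 + 9.2×0.30 = 194.125 sabins.
V = 2895.984 m³. Target absorption A₂ = 0.161 × 2895.984 / 1.05 = 444.051 sabins.
Absorption to add: 444.051 − 194.125 = 249.926 sabins.
Net gain per m²: Δα = 0.76 − 0.01 = 0.75.
Panel area = 249.926 / 0.75 = 333.2 m².

333.2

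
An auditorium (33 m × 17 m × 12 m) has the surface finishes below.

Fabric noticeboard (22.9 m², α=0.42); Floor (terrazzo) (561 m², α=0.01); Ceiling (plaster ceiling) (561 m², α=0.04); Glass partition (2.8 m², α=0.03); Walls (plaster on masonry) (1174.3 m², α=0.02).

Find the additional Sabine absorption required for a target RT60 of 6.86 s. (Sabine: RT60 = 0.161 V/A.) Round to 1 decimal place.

A₁ = Σ Sᵢαᵢ = 22.9×0.42 + 561×0.01 + 561×0.04 + 2.8×0.03 + 1174.3×0.02 = 61.238 sabins.
Target A₂ = 0.161·6732/6.86 = 157.996 sabins (V = 6732 m³).
Additional absorption ΔA = 157.996 − 61.238 = 96.8 sabins.

96.8 sabins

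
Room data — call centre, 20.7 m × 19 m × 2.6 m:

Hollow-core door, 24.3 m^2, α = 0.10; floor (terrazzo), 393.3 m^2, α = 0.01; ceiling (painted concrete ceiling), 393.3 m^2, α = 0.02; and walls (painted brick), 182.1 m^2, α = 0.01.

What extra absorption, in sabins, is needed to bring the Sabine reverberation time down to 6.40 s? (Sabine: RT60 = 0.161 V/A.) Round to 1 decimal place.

9.7 sabins

Total absorption A₁ = 24.3·0.10 + 393.3·0.01 + 393.3·0.02 + 182.1·0.01
  = 2.430 + 3.933 + 7.866 + 1.821 = 16.050 m^2 sabins.
V = 1022.58 m³. Required absorption A₂ = 0.161 × 1022.58 / 6.40 = 25.724 sabins.
Additional absorption ΔA = 25.724 − 16.050 = 9.7 sabins.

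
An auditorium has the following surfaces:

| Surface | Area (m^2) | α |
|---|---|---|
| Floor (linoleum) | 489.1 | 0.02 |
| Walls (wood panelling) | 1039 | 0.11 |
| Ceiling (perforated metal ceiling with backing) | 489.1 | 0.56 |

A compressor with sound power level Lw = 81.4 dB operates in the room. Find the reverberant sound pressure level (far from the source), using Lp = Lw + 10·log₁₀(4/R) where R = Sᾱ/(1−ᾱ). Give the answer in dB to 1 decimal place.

Σ(Sᵢαᵢ) = 489.1·0.02 + 1039·0.11 + 489.1·0.56 = 397.968; total area S = 2017.2 m^2.
ᾱ = 0.1973, so room constant R = A/(1−ᾱ) = 495.787 m^2.
Lp = 81.4 + 10·log₁₀(4/495.787) = 81.4 + (-20.93) = 60.5 dB.

60.5 dB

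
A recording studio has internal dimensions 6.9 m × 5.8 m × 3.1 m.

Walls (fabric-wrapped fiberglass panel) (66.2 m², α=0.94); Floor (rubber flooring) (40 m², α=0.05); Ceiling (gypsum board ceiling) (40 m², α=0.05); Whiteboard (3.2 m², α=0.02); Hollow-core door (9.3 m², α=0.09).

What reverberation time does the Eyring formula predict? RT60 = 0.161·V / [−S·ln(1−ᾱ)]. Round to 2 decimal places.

0.23 s

Total surface area S = 66.2 + 40 + 40 + 3.2 + 9.3 = 158.7 m².
Absorption A = 66.2·0.94 + 40·0.05 + 40·0.05 + 3.2·0.02 + 9.3·0.09 = 67.129 sabins.
ᾱ = 67.129 / 158.7 = 0.4230.
−S·ln(1−ᾱ) = −158.7 × ln(1 − 0.4230) = 87.271.
V = 6.9 × 5.8 × 3.1 = 124.062 m³.
RT60 = 0.161 × 124.062 / 87.271 = 0.23 s.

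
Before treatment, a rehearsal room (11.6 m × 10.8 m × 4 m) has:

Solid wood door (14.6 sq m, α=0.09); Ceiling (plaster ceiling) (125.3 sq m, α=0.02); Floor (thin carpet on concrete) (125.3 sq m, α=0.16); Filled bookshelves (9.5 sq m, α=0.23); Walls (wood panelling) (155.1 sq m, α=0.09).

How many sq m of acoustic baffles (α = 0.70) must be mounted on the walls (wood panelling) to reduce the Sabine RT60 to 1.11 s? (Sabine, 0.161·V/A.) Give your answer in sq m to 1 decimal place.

53.6

Summing Sᵢαᵢ: 1.314 + 2.506 + 20.048 + 2.185 + 13.959 → A₁ = 40.012 sabins.
Required A₂ = 0.161·501.12/1.11 = 72.685 sabins.
Absorption to add: 72.685 − 40.012 = 32.673 sabins.
Net gain per sq m: Δα = 0.70 − 0.09 = 0.61.
Panel area = 32.673 / 0.61 = 53.6 sq m.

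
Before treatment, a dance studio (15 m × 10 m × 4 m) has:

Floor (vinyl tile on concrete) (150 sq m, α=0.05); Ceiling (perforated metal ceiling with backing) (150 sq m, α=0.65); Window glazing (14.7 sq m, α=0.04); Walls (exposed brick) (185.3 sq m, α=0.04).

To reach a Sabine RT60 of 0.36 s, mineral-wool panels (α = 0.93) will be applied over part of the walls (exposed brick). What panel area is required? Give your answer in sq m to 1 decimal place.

174.5

Equivalent absorption area: A₁ = 150·0.05 + 150·0.65 + 14.7·0.04 + 185.3·0.04 = 113.000 sq m.
V = 600 m³. Target absorption A₂ = 0.161 × 600 / 0.36 = 268.333 sabins.
ΔA needed = 268.333 − 113.000 = 155.333 sabins.
Each sq m of panel replacing the walls (exposed brick) adds (0.93 − 0.04) = 0.89 sabins.
Area = ΔA/Δα = 155.333/0.89 = 174.5 sq m.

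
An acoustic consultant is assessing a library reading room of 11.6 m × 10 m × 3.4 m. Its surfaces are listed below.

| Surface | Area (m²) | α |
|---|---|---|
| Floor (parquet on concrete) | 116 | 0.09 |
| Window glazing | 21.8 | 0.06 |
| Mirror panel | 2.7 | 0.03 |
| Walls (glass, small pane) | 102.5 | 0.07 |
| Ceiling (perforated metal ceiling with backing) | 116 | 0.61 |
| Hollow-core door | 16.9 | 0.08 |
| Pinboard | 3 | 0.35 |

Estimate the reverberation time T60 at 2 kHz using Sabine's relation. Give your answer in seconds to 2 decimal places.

Total absorption A = 116·0.09 + 21.8·0.06 + 2.7·0.03 + 102.5·0.07 + 116·0.61 + 16.9·0.08 + 3·0.35
  = 10.440 + 1.308 + 0.081 + 7.175 + 70.760 + 1.352 + 1.050 = 92.166 m² sabins.
Volume V = 11.6 × 10 × 3.4 = 394.4 m³.
T = 0.161 V/A = 0.161·394.4/92.166 = 0.69 s.

0.69 s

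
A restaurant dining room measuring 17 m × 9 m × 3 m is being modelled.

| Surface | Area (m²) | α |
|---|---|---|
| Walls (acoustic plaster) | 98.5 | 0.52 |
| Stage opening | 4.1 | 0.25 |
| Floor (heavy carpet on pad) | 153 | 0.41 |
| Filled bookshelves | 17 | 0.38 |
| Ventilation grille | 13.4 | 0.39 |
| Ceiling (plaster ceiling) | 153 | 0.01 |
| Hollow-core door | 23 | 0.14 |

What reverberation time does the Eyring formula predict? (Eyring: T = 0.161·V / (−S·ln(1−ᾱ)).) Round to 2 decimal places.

S = Σ Sᵢ = 462.0 m².
Σ(Sᵢαᵢ) = 98.5·0.52 + 4.1·0.25 + 153·0.41 + 17·0.38 + 13.4·0.39 + 153·0.01 + 23·0.14 = 131.411.
ᾱ = 131.411 / 462.0 = 0.2844.
−S·ln(1−ᾱ) = −462.0 × ln(1 − 0.2844) = 154.601.
V = 17 × 9 × 3 = 459 m³.
RT60 = 0.161 × 459 / 154.601 = 0.48 s.

0.48 s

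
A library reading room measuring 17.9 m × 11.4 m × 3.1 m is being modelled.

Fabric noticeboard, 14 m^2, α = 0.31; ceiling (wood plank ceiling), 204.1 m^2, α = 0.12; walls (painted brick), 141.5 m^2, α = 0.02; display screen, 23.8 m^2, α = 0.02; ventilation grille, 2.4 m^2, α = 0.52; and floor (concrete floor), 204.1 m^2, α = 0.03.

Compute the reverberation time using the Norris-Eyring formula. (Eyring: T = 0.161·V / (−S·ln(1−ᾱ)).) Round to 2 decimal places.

S = Σ Sᵢ = 589.9 m^2.
Σ(Sᵢαᵢ) = 14×0.31 + 204.1×0.12 + 141.5×0.02 + 23.8×0.02 + 2.4×0.52 + 204.1×0.03 = 39.509.
Mean coefficient ᾱ = A/S = 0.0670.
−S·ln(1−ᾱ) = −589.9 × ln(1 − 0.0670) = 40.910.
V = 17.9 × 11.4 × 3.1 = 632.586 m³.
RT60 = 0.161 × 632.586 / 40.910 = 2.49 s.

2.49 s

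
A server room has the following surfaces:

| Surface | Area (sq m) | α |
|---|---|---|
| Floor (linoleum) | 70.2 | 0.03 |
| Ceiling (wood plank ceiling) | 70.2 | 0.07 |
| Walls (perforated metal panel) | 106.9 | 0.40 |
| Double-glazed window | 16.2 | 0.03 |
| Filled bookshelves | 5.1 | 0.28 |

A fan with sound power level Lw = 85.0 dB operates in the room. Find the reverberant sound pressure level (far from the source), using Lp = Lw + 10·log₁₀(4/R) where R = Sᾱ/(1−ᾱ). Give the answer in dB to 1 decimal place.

A = 51.694 sabins; S = 268.6 sq m.
ᾱ = 0.1925, so room constant R = A/(1−ᾱ) = 64.017 sq m.
Lp = 85.0 + 10·log₁₀(4/64.017) = 85.0 + (-12.04) = 73.0 dB.

73.0 dB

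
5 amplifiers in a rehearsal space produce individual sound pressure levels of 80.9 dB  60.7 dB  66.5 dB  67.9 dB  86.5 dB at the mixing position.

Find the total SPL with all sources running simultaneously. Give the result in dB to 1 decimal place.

Σ 10^(Lᵢ/10) = 5.815e+08.
Combined level = 10 log₁₀(5.815e+08) = 87.6 dB.

87.6 dB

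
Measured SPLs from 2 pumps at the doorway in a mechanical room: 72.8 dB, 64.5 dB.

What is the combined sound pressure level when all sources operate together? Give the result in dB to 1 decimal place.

Sum in the linear (power) domain: Σ 10^(Lᵢ/10) = 10^(72.8/10) + 10^(64.5/10) = 2.187e+07.
Back to dB: 10·log₁₀ Σ = 73.4 dB.

73.4 dB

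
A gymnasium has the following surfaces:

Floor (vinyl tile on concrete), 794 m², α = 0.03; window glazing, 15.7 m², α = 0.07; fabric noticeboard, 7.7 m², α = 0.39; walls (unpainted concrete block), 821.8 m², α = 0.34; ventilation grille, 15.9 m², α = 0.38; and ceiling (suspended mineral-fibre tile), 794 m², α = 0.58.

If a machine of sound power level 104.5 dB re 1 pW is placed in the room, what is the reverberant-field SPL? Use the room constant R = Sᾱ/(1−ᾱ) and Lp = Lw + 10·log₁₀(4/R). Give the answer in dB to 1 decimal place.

80.0 dB

Σ(Sᵢαᵢ) = 794·0.03 + 15.7·0.07 + 7.7·0.39 + 821.8·0.34 + 15.9·0.38 + 794·0.58 = 773.896; total area S = 2449.1 m².
ᾱ = 773.896/2449.1 = 0.3160; R = Sᾱ/(1−ᾱ) = 773.896/(1−0.3160) = 1131.427 m².
Lp = 104.5 + 10·log₁₀(4/1131.427) = 104.5 + (-24.52) = 80.0 dB.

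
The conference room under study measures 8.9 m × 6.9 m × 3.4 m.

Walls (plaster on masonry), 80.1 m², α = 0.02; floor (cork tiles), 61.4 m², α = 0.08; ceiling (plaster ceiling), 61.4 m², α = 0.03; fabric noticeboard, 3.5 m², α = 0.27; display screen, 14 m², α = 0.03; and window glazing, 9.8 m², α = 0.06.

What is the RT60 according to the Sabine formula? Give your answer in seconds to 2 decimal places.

3.26 s

Summing Sᵢαᵢ: 1.602 + 4.912 + 1.842 + 0.945 + 0.420 + 0.588 → A = 10.309 sabins.
V = 8.9·6.9·3.4 = 208.794 m³.
Sabine: RT60 = 0.161 × 208.794 / 10.309 = 3.26 s.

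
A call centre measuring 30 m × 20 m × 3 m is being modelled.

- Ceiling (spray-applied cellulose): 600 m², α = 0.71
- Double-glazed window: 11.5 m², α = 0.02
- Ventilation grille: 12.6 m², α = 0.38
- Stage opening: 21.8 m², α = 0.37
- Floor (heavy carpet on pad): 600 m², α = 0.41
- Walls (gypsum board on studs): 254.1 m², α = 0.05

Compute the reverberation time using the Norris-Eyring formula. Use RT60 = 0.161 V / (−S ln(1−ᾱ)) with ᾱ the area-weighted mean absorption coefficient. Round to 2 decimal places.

S = Σ Sᵢ = 1500.0 m².
Absorption A = 600·0.71 + 11.5·0.02 + 12.6·0.38 + 21.8·0.37 + 600·0.41 + 254.1·0.05 = 697.789 sabins.
Mean coefficient ᾱ = A/S = 0.4652.
Eyring denominator: −S ln(1−ᾱ) = 938.794.
V = 30 × 20 × 3 = 1800 m³.
T = 0.161·V/[−S·ln(1−ᾱ)] = 0.161·1800/938.794 = 0.31 s.

0.31 s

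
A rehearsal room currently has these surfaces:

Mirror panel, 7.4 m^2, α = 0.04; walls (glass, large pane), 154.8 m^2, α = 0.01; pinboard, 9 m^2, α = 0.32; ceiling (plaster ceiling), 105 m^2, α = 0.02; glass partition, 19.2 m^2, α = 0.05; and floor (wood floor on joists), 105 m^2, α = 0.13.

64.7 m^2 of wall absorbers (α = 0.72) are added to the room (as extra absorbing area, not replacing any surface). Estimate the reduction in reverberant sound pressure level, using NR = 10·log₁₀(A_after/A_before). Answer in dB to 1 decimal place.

Total absorption A_before = 7.4·0.04 + 154.8·0.01 + 9·0.32 + 105·0.02 + 19.2·0.05 + 105·0.13
  = 0.296 + 1.548 + 2.880 + 2.100 + 0.960 + 13.650 = 21.434 m^2 sabins.
Added absorption = 64.7 × 0.72 = 46.584 sabins.
A_after = 21.434 + 46.584 = 68.018 sabins.
Reduction = 10 log₁₀(A_after/A_before) = 10 log₁₀(3.1734) = 5.0 dB.

5.0 dB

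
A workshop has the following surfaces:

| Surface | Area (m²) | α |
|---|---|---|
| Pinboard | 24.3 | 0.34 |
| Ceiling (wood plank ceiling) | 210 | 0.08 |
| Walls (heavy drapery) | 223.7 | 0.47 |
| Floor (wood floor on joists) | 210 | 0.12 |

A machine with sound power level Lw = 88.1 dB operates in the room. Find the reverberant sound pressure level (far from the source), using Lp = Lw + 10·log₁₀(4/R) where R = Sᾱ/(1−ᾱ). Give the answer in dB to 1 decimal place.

Σ(Sᵢαᵢ) = 24.3·0.34 + 210·0.08 + 223.7·0.47 + 210·0.12 = 155.401; total area S = 668.0 m².
ᾱ = 0.2326, so room constant R = A/(1−ᾱ) = 202.503 m².
Lp = Lw + 10 log₁₀(4/R) = 88.1 -17.04 = 71.1 dB.

71.1 dB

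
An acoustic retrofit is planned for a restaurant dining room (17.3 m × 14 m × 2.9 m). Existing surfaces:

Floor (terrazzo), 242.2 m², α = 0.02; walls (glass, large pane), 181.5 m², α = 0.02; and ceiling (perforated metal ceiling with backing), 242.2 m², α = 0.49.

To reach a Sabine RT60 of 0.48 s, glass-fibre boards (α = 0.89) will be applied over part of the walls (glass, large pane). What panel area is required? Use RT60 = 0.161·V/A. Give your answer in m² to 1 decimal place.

124.6

Total absorption A₁ = 242.2*0.02 + 181.5*0.02 + 242.2*0.49
  = 4.844 + 3.630 + 118.678 = 127.152 m² sabins.
V = 702.38 m³. Target absorption A₂ = 0.161 × 702.38 / 0.48 = 235.590 sabins.
ΔA needed = 235.590 − 127.152 = 108.438 sabins.
Net gain per m²: Δα = 0.89 − 0.02 = 0.87.
Area = ΔA/Δα = 108.438/0.87 = 124.6 m².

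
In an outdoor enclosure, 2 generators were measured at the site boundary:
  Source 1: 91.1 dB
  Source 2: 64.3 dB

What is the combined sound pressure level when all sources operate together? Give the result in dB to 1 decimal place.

Σ 10^(Lᵢ/10) = 1.291e+09.
Combined level = 10 log₁₀(1.291e+09) = 91.1 dB.

91.1 dB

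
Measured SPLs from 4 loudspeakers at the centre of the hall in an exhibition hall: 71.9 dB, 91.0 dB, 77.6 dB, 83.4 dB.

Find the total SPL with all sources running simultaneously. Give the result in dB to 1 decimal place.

91.9 dB

Sum in the linear (power) domain: Σ 10^(Lᵢ/10) = 10^(71.9/10) + 10^(91.0/10) + 10^(77.6/10) + 10^(83.4/10) = 1.551e+09.
L_total = 10·log₁₀(1.551e+09) = 91.9 dB.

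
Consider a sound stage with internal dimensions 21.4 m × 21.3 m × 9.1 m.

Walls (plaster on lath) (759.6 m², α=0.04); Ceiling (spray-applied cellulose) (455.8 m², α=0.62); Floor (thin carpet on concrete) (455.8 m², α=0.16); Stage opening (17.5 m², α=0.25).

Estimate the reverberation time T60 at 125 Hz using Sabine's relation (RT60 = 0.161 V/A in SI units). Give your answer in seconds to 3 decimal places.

Total absorption A = 759.6*0.04 + 455.8*0.62 + 455.8*0.16 + 17.5*0.25
  = 30.384 + 282.596 + 72.928 + 4.375 = 390.283 m² sabins.
V = 21.4·21.3·9.1 = 4147.962 m³.
T = 0.161 V/A = 0.161·4147.962/390.283 = 1.711 s.

1.711 s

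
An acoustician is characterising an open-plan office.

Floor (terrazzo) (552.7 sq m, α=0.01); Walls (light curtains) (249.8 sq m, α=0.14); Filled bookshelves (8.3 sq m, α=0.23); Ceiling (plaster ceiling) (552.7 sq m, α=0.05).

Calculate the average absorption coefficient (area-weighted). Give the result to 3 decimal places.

S = Σ Sᵢ = 552.7 + 249.8 + 8.3 + 552.7 = 1363.5 sq m.
Weighted sum Σ Sα = 70.043.
ᾱ = 70.043 / 1363.5 = 0.051.

0.051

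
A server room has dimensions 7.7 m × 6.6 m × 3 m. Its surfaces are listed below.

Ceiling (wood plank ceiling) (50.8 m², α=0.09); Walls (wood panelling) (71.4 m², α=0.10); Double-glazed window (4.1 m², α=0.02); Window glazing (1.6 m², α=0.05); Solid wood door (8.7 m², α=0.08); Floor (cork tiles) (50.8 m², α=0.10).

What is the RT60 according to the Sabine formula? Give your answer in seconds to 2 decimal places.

1.39 s

Equivalent absorption area: A = 50.8*0.09 + 71.4*0.10 + 4.1*0.02 + 1.6*0.05 + 8.7*0.08 + 50.8*0.10 = 17.650 m².
Volume V = 7.7 × 6.6 × 3 = 152.46 m³.
Sabine: RT60 = 0.161 × 152.46 / 17.650 = 1.39 s.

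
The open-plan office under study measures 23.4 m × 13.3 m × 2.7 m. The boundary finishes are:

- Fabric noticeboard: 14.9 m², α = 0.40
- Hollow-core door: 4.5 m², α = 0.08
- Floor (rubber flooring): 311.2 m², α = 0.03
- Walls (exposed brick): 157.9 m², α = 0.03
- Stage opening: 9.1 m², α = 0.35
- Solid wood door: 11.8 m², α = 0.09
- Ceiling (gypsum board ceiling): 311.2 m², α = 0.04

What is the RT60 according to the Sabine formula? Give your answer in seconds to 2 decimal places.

3.65 s

Equivalent absorption area: A = 14.9*0.40 + 4.5*0.08 + 311.2*0.03 + 157.9*0.03 + 9.1*0.35 + 11.8*0.09 + 311.2*0.04 = 37.088 m².
V = 23.4·13.3·2.7 = 840.294 m³.
T = 0.161 V/A = 0.161·840.294/37.088 = 3.65 s.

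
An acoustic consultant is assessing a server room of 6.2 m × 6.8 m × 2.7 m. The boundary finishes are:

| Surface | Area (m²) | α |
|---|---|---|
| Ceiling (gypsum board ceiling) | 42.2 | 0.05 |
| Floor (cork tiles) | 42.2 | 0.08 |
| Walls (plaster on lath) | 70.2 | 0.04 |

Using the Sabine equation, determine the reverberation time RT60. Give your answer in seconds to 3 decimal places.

2.210 s

Equivalent absorption area: A = 42.2·0.05 + 42.2·0.08 + 70.2·0.04 = 8.294 m².
Volume V = 6.2 × 6.8 × 2.7 = 113.832 m³.
Sabine: RT60 = 0.161 × 113.832 / 8.294 = 2.210 s.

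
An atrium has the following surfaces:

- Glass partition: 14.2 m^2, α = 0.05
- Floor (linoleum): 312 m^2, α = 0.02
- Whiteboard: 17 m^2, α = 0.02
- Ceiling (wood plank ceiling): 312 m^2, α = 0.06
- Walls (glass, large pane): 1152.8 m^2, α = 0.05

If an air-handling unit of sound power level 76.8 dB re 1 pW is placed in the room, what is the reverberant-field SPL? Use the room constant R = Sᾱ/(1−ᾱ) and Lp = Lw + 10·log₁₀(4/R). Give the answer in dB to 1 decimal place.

Σ(Sᵢαᵢ) = 14.2×0.05 + 312×0.02 + 17×0.02 + 312×0.06 + 1152.8×0.05 = 83.650; total area S = 1808.0 m^2.
ᾱ = 0.0463, so room constant R = A/(1−ᾱ) = 87.711 m^2.
Lp = 76.8 + 10·log₁₀(4/87.711) = 76.8 + (-13.41) = 63.4 dB.

63.4 dB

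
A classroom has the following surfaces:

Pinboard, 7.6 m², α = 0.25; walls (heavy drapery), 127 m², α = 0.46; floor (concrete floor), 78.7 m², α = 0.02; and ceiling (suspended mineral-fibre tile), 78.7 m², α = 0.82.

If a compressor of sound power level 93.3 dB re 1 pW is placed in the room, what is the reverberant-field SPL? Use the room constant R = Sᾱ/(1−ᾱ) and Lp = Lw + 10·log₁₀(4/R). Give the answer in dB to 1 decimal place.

Σ(Sᵢαᵢ) = 7.6×0.25 + 127×0.46 + 78.7×0.02 + 78.7×0.82 = 126.428; total area S = 292.0 m².
ᾱ = 126.428/292.0 = 0.4330; R = Sᾱ/(1−ᾱ) = 126.428/(1−0.4330) = 222.977 m².
Lp = Lw + 10 log₁₀(4/R) = 93.3 -17.46 = 75.8 dB.

75.8 dB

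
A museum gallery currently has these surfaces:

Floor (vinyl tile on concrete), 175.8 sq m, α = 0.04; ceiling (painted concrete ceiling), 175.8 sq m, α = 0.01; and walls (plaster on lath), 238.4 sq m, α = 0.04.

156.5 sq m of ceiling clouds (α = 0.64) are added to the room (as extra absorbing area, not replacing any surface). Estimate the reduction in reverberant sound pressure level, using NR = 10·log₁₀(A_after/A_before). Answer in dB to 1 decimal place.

Summing Sᵢαᵢ: 7.032 + 1.758 + 9.536 → A_before = 18.326 sabins.
Treatment contributes 156.5·0.64 = 100.160 sabins.
A_after = 18.326 + 100.160 = 118.486 sabins.
Reduction = 10 log₁₀(A_after/A_before) = 10 log₁₀(6.4655) = 8.1 dB.

8.1 dB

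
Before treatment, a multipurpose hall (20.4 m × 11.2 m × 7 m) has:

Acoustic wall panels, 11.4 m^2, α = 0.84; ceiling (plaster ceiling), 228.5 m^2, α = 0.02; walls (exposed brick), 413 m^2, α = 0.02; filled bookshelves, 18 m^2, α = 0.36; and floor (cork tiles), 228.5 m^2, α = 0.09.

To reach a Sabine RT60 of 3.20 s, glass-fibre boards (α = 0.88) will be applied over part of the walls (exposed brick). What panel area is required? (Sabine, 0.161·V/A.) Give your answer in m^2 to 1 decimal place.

Total absorption A₁ = 11.4·0.84 + 228.5·0.02 + 413·0.02 + 18·0.36 + 228.5·0.09
  = 9.576 + 4.570 + 8.260 + 6.480 + 20.565 = 49.451 m^2 sabins.
Required A₂ = 0.161·1599.36/3.20 = 80.468 sabins.
Absorption to add: 80.468 − 49.451 = 31.017 sabins.
Net gain per m^2: Δα = 0.88 − 0.02 = 0.86.
Area = ΔA/Δα = 31.017/0.86 = 36.1 m^2.

36.1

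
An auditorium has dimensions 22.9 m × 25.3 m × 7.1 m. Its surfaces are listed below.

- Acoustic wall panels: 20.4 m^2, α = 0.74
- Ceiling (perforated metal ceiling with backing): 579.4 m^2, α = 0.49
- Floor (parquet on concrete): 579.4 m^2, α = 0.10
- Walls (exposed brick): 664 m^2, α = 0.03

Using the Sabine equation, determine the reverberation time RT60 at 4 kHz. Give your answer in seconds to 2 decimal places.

1.76 s

A = Σ Sᵢαᵢ = 20.4×0.74 + 579.4×0.49 + 579.4×0.10 + 664×0.03 = 376.862 sabins.
Volume V = 22.9 × 25.3 × 7.1 = 4113.527 m³.
T = 0.161 V/A = 0.161·4113.527/376.862 = 1.76 s.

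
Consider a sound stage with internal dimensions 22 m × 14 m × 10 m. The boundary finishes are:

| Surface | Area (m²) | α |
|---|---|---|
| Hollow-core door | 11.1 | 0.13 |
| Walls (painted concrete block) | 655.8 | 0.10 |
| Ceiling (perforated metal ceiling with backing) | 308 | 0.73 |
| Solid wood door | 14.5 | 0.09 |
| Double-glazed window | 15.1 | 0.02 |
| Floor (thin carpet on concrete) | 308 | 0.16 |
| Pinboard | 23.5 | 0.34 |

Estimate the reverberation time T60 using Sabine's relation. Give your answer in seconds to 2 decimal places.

Total absorption A = 11.1·0.13 + 655.8·0.10 + 308·0.73 + 14.5·0.09 + 15.1·0.02 + 308·0.16 + 23.5·0.34
  = 1.443 + 65.580 + 224.840 + 1.305 + 0.302 + 49.280 + 7.990 = 350.740 m² sabins.
Volume V = 22 × 14 × 10 = 3080 m³.
RT60 = 0.161 · V / A = 0.161 × 3080 / 350.740 = 1.41 s.

1.41 seconds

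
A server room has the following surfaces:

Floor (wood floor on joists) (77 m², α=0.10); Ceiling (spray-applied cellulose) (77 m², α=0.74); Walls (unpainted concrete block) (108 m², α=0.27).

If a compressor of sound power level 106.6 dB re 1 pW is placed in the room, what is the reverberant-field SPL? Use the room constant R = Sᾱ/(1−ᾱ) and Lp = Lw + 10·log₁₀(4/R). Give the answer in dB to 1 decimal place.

A = 93.840 sabins; S = 262.0 m².
ᾱ = 0.3582, so room constant R = A/(1−ᾱ) = 146.214 m².
Lp = Lw + 10 log₁₀(4/R) = 106.6 -15.63 = 91.0 dB.

91.0 dB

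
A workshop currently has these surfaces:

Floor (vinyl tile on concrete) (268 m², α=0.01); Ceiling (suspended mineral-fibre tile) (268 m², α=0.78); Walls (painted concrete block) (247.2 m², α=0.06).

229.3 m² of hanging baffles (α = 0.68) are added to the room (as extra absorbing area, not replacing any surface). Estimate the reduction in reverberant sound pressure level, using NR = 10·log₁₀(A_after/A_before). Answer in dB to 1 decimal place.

2.3 dB

Total absorption A_before = 268×0.01 + 268×0.78 + 247.2×0.06
  = 2.680 + 209.040 + 14.832 = 226.552 m² sabins.
Treatment contributes 229.3·0.68 = 155.924 sabins.
New total A_after = 382.476 sabins.
NR = 10·log₁₀(382.476/226.552) = 2.3 dB.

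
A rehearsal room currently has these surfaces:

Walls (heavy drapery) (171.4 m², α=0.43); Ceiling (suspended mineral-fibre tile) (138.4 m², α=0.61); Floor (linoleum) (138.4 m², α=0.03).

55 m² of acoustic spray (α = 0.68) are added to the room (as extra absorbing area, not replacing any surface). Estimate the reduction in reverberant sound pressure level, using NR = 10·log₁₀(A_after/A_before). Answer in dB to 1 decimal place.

Summing Sᵢαᵢ: 73.702 + 84.424 + 4.152 → A_before = 162.278 sabins.
Treatment contributes 55·0.68 = 37.400 sabins.
New total A_after = 199.678 sabins.
Reduction = 10 log₁₀(A_after/A_before) = 10 log₁₀(1.2305) = 0.9 dB.

0.9 dB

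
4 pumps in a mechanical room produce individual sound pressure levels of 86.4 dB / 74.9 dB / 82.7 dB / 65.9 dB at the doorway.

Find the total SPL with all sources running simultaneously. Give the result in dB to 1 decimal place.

Sum in the linear (power) domain: Σ 10^(Lᵢ/10) = 10^(86.4/10) + 10^(74.9/10) + 10^(82.7/10) + 10^(65.9/10) = 6.575e+08.
Back to dB: 10·log₁₀ Σ = 88.2 dB.

88.2 dB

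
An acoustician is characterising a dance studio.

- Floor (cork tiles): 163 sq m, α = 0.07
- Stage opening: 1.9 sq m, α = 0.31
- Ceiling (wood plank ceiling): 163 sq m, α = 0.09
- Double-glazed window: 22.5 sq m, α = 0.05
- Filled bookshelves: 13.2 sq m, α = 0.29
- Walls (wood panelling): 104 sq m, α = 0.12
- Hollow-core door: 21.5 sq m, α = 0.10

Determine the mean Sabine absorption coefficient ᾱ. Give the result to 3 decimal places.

0.095

Total surface area S = 489.1 sq m.
Weighted sum Σ Sα = 46.252.
ᾱ = 46.252 / 489.1 = 0.095.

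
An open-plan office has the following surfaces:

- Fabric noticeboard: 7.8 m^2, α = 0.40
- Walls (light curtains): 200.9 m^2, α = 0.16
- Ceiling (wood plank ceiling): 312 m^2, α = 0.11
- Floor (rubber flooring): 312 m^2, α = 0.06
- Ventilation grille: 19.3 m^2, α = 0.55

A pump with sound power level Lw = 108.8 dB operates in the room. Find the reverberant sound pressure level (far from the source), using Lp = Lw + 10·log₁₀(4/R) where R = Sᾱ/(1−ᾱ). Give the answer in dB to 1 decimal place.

94.3 dB

A = 98.919 sabins; S = 852.0 m^2.
ᾱ = 0.1161, so room constant R = A/(1−ᾱ) = 111.912 m^2.
Lp = 108.8 + 10·log₁₀(4/111.912) = 108.8 + (-14.47) = 94.3 dB.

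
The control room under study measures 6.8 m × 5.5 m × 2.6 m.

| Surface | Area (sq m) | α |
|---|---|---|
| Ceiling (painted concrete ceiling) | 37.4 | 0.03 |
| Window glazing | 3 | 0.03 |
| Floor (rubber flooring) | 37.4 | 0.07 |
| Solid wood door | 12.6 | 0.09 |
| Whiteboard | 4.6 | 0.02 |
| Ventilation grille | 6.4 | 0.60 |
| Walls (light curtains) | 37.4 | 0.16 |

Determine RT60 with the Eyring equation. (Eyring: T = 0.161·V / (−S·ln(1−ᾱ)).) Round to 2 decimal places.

0.99 s

Total surface area S = 37.4 + 3 + 37.4 + 12.6 + 4.6 + 6.4 + 37.4 = 138.8 sq m.
Absorption A = 37.4×0.03 + 3×0.03 + 37.4×0.07 + 12.6×0.09 + 4.6×0.02 + 6.4×0.60 + 37.4×0.16 = 14.880 sabins.
ᾱ = 14.880 / 138.8 = 0.1072.
Eyring denominator: −S ln(1−ᾱ) = 15.739.
V = 6.8 × 5.5 × 2.6 = 97.24 m³.
RT60 = 0.161 × 97.24 / 15.739 = 0.99 s.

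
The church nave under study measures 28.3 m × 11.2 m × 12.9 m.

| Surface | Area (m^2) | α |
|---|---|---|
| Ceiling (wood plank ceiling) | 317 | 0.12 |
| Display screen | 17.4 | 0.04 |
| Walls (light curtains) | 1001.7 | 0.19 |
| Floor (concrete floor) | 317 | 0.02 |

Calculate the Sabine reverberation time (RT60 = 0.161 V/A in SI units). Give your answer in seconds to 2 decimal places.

2.80 sec

A = Σ Sᵢαᵢ = 317×0.12 + 17.4×0.04 + 1001.7×0.19 + 317×0.02 = 235.399 sabins.
V = 28.3·11.2·12.9 = 4088.784 m³.
T = 0.161 V/A = 0.161·4088.784/235.399 = 2.80 s.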